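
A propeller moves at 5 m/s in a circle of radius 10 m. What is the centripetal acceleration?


Given: v = 5 m/s, r = 10 m
Using a_c = v^2 / r
a_c = 5^2 / 10
a_c = 25 / 10
a_c = 5/2 m/s^2

5/2 m/s^2


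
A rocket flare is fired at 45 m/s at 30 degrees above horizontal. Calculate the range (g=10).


Given: v0 = 45 m/s, theta = 30 deg, g = 10 m/s^2
sin(2*30) = sin(60) = sqrt(3)/2
Using R = v0^2 * sin(2*theta) / g
R = 45^2 * (sqrt(3)/2) / 10
R = 2025 * sqrt(3) / 20
R = 405/4*sqrt(3) m

405/4*sqrt(3) m


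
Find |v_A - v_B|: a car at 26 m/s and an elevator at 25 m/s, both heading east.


Given: v_A = 26 m/s east, v_B = 25 m/s east
Both move in the same direction; relative speed = |v_A - v_B|
|26 - 25| = |1|
= 1 m/s

1 m/s


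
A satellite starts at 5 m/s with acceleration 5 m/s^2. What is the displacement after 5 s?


Given: v0 = 5 m/s, a = 5 m/s^2, t = 5 s
Using s = v0*t + (1/2)*a*t^2
s = 5*5 + (1/2)*5*5^2
s = 25 + (1/2)*125
s = 25 + 125/2
s = 175/2

175/2 m


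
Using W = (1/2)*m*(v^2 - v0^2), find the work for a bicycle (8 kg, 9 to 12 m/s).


Given: m = 8 kg, v0 = 9 m/s, v = 12 m/s
Using W = (1/2)*m*(v^2 - v0^2)
v^2 = 12^2 = 144
v0^2 = 9^2 = 81
v^2 - v0^2 = 144 - 81 = 63
W = (1/2)*8*63 = 252 J

252 J


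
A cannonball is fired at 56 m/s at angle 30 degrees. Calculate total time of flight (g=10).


Given: v0 = 56 m/s, theta = 30 deg, g = 10 m/s^2
sin(30) = 1/2
Using T = 2*v0*sin(theta) / g
T = 2*56*1/2 / 10
T = 56 / 10
T = 28/5 s

28/5 s


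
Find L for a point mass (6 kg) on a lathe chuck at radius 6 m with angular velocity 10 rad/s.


Given: m = 6 kg, r = 6 m, omega = 10 rad/s
For a point mass: I = m*r^2
I = 6*6^2 = 6*36 = 216
L = I*omega = 216*10
L = 2160 kg*m^2/s

2160 kg*m^2/s


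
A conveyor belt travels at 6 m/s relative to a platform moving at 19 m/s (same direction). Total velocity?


Given: object velocity = 6 m/s, platform velocity = 19 m/s (same direction)
Using classical velocity addition: v_total = v_object + v_platform
v_total = 6 + 19
v_total = 25 m/s

25 m/s


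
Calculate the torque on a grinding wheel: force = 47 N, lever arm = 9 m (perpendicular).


Given: F = 47 N, r = 9 m, angle = 90 deg (perpendicular)
Using tau = F * r * sin(90)
sin(90) = 1
tau = 47 * 9 * 1
tau = 423 Nm

423 Nm


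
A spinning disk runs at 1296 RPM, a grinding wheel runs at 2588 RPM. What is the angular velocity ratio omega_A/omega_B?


Given: RPM_A = 1296, RPM_B = 2588
omega = 2*pi*RPM/60, so omega_A/omega_B = RPM_A / RPM_B
omega_A/omega_B = 1296 / 2588
omega_A/omega_B = 324/647

324/647


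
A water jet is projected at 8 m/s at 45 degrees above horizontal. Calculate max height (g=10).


Given: v0 = 8 m/s, theta = 45 deg, g = 10 m/s^2
sin^2(45) = 1/2
Using H = v0^2 * sin^2(theta) / (2*g)
H = 8^2 * 1/2 / (2*10)
H = 64 * 1/2 / 20
H = 32 / 20
H = 8/5 m

8/5 m


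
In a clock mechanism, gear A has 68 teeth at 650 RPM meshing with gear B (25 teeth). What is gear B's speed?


Given: N1 = 68 teeth, w1 = 650 RPM, N2 = 25 teeth
Using N1*w1 = N2*w2
w2 = N1*w1 / N2
w2 = 68*650 / 25
w2 = 44200 / 25
w2 = 1768 RPM

1768 RPM


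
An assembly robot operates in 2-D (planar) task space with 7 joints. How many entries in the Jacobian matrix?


Given: task space dimension = 2, joints = 7
Jacobian is a 2 x 7 matrix
Total entries = rows * columns
Total = 2 * 7
Total = 14

14


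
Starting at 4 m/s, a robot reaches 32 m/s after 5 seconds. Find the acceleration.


Given: initial velocity v0 = 4 m/s, final velocity v = 32 m/s, time t = 5 s
Using a = (v - v0) / t
a = (32 - 4) / 5
a = 28 / 5
a = 28/5 m/s^2

28/5 m/s^2


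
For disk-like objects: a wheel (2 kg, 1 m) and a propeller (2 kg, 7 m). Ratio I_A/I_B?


Given: M1=2 kg, R1=1 m, M2=2 kg, R2=7 m
For a disk: I = (1/2)*M*R^2, so I_A/I_B = (M1*R1^2)/(M2*R2^2)
M1*R1^2 = 2*1 = 2
M2*R2^2 = 2*49 = 98
I_A/I_B = 2/98 = 1/49

1/49


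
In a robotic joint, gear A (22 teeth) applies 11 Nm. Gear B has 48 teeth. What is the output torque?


Given: N1 = 22, N2 = 48, T1 = 11 Nm
Using T2/T1 = N2/N1
T2 = T1 * N2 / N1
T2 = 11 * 48 / 22
T2 = 528 / 22
T2 = 24 Nm

24 Nm


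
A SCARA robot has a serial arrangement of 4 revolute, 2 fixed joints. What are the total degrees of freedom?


Given: serial robot with 4 revolute, 2 fixed joints
DOF contribution per joint type: revolute=1, prismatic=1, spherical=3, fixed=0
DOF = 4*1 + 2*0
DOF = 4

4


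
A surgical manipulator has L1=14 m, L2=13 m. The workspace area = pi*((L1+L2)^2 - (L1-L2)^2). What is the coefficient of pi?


Given: L1 = 14, L2 = 13
(L1+L2)^2 = (27)^2 = 729
(L1-L2)^2 = (1)^2 = 1
Difference = 729 - 1 = 728
This equals 4*L1*L2 = 4*14*13 = 728
Workspace area = 728*pi

728


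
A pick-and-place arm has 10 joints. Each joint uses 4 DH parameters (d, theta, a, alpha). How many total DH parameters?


Given: 10 joints, 4 DH parameters per joint (d, theta, a, alpha)
Total DH parameters = number_of_joints * 4
Total = 10 * 4
Total = 40

40


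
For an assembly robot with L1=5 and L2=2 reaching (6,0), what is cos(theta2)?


Given: L1 = 5, L2 = 2, target (x, y) = (6, 0)
Using cos(theta2) = (x^2 + y^2 - L1^2 - L2^2) / (2*L1*L2)
x^2 + y^2 = 6^2 + 0 = 36
L1^2 + L2^2 = 25 + 4 = 29
Numerator = 36 - 29 = 7
Denominator = 2*5*2 = 20
cos(theta2) = 7/20 = 7/20

7/20


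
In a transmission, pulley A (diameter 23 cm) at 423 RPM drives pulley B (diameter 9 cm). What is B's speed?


Given: D1 = 23 cm, w1 = 423 RPM, D2 = 9 cm
Using D1*w1 = D2*w2
w2 = D1*w1 / D2
w2 = 23*423 / 9
w2 = 9729 / 9
w2 = 1081 RPM

1081 RPM


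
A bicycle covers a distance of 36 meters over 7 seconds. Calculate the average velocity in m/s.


Given: distance d = 36 m, time t = 7 s
Using v = d / t
v = 36 / 7
v = 36/7 m/s

36/7 m/s


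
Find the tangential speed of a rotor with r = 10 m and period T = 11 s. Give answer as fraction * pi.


Given: radius r = 10 m, period T = 11 s
Using v = 2*pi*r / T
v = 2*pi*10 / 11
v = 20*pi / 11
v = 20/11*pi m/s

20/11*pi m/s


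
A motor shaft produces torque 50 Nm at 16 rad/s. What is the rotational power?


Given: tau = 50 Nm, omega = 16 rad/s
Using P = tau * omega
P = 50 * 16
P = 800 W

800 W


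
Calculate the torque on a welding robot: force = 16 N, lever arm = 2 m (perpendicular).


Given: F = 16 N, r = 2 m, angle = 90 deg (perpendicular)
Using tau = F * r * sin(90)
sin(90) = 1
tau = 16 * 2 * 1
tau = 32 Nm

32 Nm


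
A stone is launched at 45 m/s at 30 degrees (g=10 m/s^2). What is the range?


Given: v0 = 45 m/s, theta = 30 deg, g = 10 m/s^2
sin(2*30) = sin(60) = sqrt(3)/2
Using R = v0^2 * sin(2*theta) / g
R = 45^2 * (sqrt(3)/2) / 10
R = 2025 * sqrt(3) / 20
R = 405/4*sqrt(3) m

405/4*sqrt(3) m


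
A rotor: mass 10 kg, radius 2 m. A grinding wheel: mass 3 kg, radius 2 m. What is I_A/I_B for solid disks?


Given: M1=10 kg, R1=2 m, M2=3 kg, R2=2 m
For a disk: I = (1/2)*M*R^2, so I_A/I_B = (M1*R1^2)/(M2*R2^2)
M1*R1^2 = 10*4 = 40
M2*R2^2 = 3*4 = 12
I_A/I_B = 40/12 = 10/3

10/3


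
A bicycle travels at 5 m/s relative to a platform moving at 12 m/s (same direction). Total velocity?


Given: object velocity = 5 m/s, platform velocity = 12 m/s (same direction)
Using classical velocity addition: v_total = v_object + v_platform
v_total = 5 + 12
v_total = 17 m/s

17 m/s


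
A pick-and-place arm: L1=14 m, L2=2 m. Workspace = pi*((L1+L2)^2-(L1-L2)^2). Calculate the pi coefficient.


Given: L1 = 14, L2 = 2
(L1+L2)^2 = (16)^2 = 256
(L1-L2)^2 = (12)^2 = 144
Difference = 256 - 144 = 112
This equals 4*L1*L2 = 4*14*2 = 112
Workspace area = 112*pi

112


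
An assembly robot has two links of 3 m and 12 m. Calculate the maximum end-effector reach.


Given: L1 = 3 m, L2 = 12 m
For a 2-link planar arm, max reach = L1 + L2 (fully extended)
Max reach = 3 + 12
Max reach = 15 m

15 m


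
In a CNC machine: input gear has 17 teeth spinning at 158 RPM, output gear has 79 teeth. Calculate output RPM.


Given: N1 = 17 teeth, w1 = 158 RPM, N2 = 79 teeth
Using N1*w1 = N2*w2
w2 = N1*w1 / N2
w2 = 17*158 / 79
w2 = 2686 / 79
w2 = 34 RPM

34 RPM


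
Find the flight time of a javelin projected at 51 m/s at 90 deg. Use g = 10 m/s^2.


Given: v0 = 51 m/s, theta = 90 deg, g = 10 m/s^2
sin(90) = 1
Using T = 2*v0*sin(theta) / g
T = 2*51*1 / 10
T = 102 / 10
T = 51/5 s

51/5 s


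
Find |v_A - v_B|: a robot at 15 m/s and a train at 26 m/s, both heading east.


Given: v_A = 15 m/s east, v_B = 26 m/s east
Both move in the same direction; relative speed = |v_A - v_B|
|15 - 26| = |-11|
= 11 m/s

11 m/s


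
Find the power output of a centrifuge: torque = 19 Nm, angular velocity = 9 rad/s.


Given: tau = 19 Nm, omega = 9 rad/s
Using P = tau * omega
P = 19 * 9
P = 171 W

171 W


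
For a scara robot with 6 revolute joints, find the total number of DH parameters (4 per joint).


Given: 6 joints, 4 DH parameters per joint (d, theta, a, alpha)
Total DH parameters = number_of_joints * 4
Total = 6 * 4
Total = 24

24


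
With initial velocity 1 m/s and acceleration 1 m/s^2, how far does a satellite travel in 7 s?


Given: v0 = 1 m/s, a = 1 m/s^2, t = 7 s
Using s = v0*t + (1/2)*a*t^2
s = 1*7 + (1/2)*1*7^2
s = 7 + (1/2)*49
s = 7 + 49/2
s = 63/2

63/2 m


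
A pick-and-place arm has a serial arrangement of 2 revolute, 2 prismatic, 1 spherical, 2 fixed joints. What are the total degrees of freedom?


Given: serial robot with 2 revolute, 2 prismatic, 1 spherical, 2 fixed joints
DOF contribution per joint type: revolute=1, prismatic=1, spherical=3, fixed=0
DOF = 2*1 + 2*1 + 1*3 + 2*0
DOF = 7

7


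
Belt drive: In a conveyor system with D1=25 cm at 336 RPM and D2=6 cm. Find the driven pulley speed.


Given: D1 = 25 cm, w1 = 336 RPM, D2 = 6 cm
Using D1*w1 = D2*w2
w2 = D1*w1 / D2
w2 = 25*336 / 6
w2 = 8400 / 6
w2 = 1400 RPM

1400 RPM


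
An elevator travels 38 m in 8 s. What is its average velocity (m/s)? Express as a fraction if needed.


Given: distance d = 38 m, time t = 8 s
Using v = d / t
v = 38 / 8
v = 19/4 m/s

19/4 m/s


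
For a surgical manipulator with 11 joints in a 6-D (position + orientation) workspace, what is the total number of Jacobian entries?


Given: task space dimension = 6, joints = 11
Jacobian is a 6 x 11 matrix
Total entries = rows * columns
Total = 6 * 11
Total = 66

66


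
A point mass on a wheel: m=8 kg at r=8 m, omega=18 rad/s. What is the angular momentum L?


Given: m = 8 kg, r = 8 m, omega = 18 rad/s
For a point mass: I = m*r^2
I = 8*8^2 = 8*64 = 512
L = I*omega = 512*18
L = 9216 kg*m^2/s

9216 kg*m^2/s


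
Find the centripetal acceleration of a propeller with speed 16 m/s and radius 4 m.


Given: v = 16 m/s, r = 4 m
Using a_c = v^2 / r
a_c = 16^2 / 4
a_c = 256 / 4
a_c = 64 m/s^2

64 m/s^2


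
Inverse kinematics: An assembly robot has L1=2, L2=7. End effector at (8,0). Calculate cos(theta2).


Given: L1 = 2, L2 = 7, target (x, y) = (8, 0)
Using cos(theta2) = (x^2 + y^2 - L1^2 - L2^2) / (2*L1*L2)
x^2 + y^2 = 8^2 + 0 = 64
L1^2 + L2^2 = 4 + 49 = 53
Numerator = 64 - 53 = 11
Denominator = 2*2*7 = 28
cos(theta2) = 11/28 = 11/28

11/28


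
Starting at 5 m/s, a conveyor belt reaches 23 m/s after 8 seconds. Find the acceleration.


Given: initial velocity v0 = 5 m/s, final velocity v = 23 m/s, time t = 8 s
Using a = (v - v0) / t
a = (23 - 5) / 8
a = 18 / 8
a = 9/4 m/s^2

9/4 m/s^2


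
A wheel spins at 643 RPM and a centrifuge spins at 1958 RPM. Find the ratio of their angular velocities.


Given: RPM_A = 643, RPM_B = 1958
omega = 2*pi*RPM/60, so omega_A/omega_B = RPM_A / RPM_B
omega_A/omega_B = 643 / 1958
omega_A/omega_B = 643/1958

643/1958


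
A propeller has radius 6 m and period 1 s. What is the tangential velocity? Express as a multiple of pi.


Given: radius r = 6 m, period T = 1 s
Using v = 2*pi*r / T
v = 2*pi*6 / 1
v = 12*pi / 1
v = 12*pi m/s

12*pi m/s


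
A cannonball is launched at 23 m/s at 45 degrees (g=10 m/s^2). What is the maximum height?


Given: v0 = 23 m/s, theta = 45 deg, g = 10 m/s^2
sin^2(45) = 1/2
Using H = v0^2 * sin^2(theta) / (2*g)
H = 23^2 * 1/2 / (2*10)
H = 529 * 1/2 / 20
H = 529/2 / 20
H = 529/40 m

529/40 m


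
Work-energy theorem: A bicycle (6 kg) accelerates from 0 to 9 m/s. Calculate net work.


Given: m = 6 kg, v0 = 0 m/s, v = 9 m/s
Using W = (1/2)*m*(v^2 - v0^2)
v^2 = 9^2 = 81
v0^2 = 0^2 = 0
v^2 - v0^2 = 81 - 0 = 81
W = (1/2)*6*81 = 243 J

243 J


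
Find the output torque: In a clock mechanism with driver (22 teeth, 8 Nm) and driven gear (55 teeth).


Given: N1 = 22, N2 = 55, T1 = 8 Nm
Using T2/T1 = N2/N1
T2 = T1 * N2 / N1
T2 = 8 * 55 / 22
T2 = 440 / 22
T2 = 20 Nm

20 Nm


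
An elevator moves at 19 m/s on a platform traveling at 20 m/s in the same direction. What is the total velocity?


Given: object velocity = 19 m/s, platform velocity = 20 m/s (same direction)
Using classical velocity addition: v_total = v_object + v_platform
v_total = 19 + 20
v_total = 39 m/s

39 m/s


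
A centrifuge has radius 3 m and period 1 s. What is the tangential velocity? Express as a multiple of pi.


Given: radius r = 3 m, period T = 1 s
Using v = 2*pi*r / T
v = 2*pi*3 / 1
v = 6*pi / 1
v = 6*pi m/s

6*pi m/s


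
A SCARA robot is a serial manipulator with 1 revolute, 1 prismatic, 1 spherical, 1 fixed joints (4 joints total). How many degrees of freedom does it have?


Given: serial robot with 1 revolute, 1 prismatic, 1 spherical, 1 fixed joints
DOF contribution per joint type: revolute=1, prismatic=1, spherical=3, fixed=0
DOF = 1*1 + 1*1 + 1*3 + 1*0
DOF = 5

5


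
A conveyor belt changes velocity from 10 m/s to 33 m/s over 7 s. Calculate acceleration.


Given: initial velocity v0 = 10 m/s, final velocity v = 33 m/s, time t = 7 s
Using a = (v - v0) / t
a = (33 - 10) / 7
a = 23 / 7
a = 23/7 m/s^2

23/7 m/s^2


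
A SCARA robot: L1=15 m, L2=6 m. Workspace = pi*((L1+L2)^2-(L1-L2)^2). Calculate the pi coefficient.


Given: L1 = 15, L2 = 6
(L1+L2)^2 = (21)^2 = 441
(L1-L2)^2 = (9)^2 = 81
Difference = 441 - 81 = 360
This equals 4*L1*L2 = 4*15*6 = 360
Workspace area = 360*pi

360


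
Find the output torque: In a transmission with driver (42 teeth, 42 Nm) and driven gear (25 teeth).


Given: N1 = 42, N2 = 25, T1 = 42 Nm
Using T2/T1 = N2/N1
T2 = T1 * N2 / N1
T2 = 42 * 25 / 42
T2 = 1050 / 42
T2 = 25 Nm

25 Nm


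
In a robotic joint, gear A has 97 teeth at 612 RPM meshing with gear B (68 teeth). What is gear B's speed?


Given: N1 = 97 teeth, w1 = 612 RPM, N2 = 68 teeth
Using N1*w1 = N2*w2
w2 = N1*w1 / N2
w2 = 97*612 / 68
w2 = 59364 / 68
w2 = 873 RPM

873 RPM


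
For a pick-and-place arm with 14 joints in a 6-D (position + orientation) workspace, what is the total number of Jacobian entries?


Given: task space dimension = 6, joints = 14
Jacobian is a 6 x 14 matrix
Total entries = rows * columns
Total = 6 * 14
Total = 84

84


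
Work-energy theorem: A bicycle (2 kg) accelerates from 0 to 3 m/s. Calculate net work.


Given: m = 2 kg, v0 = 0 m/s, v = 3 m/s
Using W = (1/2)*m*(v^2 - v0^2)
v^2 = 3^2 = 9
v0^2 = 0^2 = 0
v^2 - v0^2 = 9 - 0 = 9
W = (1/2)*2*9 = 9 J

9 J


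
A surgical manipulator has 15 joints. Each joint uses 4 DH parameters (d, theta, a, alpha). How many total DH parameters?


Given: 15 joints, 4 DH parameters per joint (d, theta, a, alpha)
Total DH parameters = number_of_joints * 4
Total = 15 * 4
Total = 60

60


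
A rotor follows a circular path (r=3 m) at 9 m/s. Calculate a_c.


Given: v = 9 m/s, r = 3 m
Using a_c = v^2 / r
a_c = 9^2 / 3
a_c = 81 / 3
a_c = 27 m/s^2

27 m/s^2


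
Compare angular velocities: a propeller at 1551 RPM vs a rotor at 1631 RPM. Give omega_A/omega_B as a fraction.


Given: RPM_A = 1551, RPM_B = 1631
omega = 2*pi*RPM/60, so omega_A/omega_B = RPM_A / RPM_B
omega_A/omega_B = 1551 / 1631
omega_A/omega_B = 1551/1631

1551/1631


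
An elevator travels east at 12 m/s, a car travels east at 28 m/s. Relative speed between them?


Given: v_A = 12 m/s east, v_B = 28 m/s east
Both move in the same direction; relative speed = |v_A - v_B|
|12 - 28| = |-16|
= 16 m/s

16 m/s


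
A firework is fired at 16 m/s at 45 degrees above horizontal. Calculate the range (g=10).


Given: v0 = 16 m/s, theta = 45 deg, g = 10 m/s^2
sin(2*45) = sin(90) = 1
Using R = v0^2 * sin(2*theta) / g
R = 16^2 * 1 / 10
R = 256 / 10
R = 128/5 m

128/5 m


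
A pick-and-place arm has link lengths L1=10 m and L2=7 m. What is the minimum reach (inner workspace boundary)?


Given: L1 = 10 m, L2 = 7 m
For a 2-link planar arm, min reach = |L1 - L2| (second link folded back)
Min reach = |10 - 7|
Min reach = 3 m

3 m


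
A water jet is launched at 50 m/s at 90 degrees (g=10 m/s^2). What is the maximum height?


Given: v0 = 50 m/s, theta = 90 deg, g = 10 m/s^2
sin^2(90) = 1
Using H = v0^2 * sin^2(theta) / (2*g)
H = 50^2 * 1 / (2*10)
H = 2500 * 1 / 20
H = 2500 / 20
H = 125 m

125 m


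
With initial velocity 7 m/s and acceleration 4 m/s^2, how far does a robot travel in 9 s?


Given: v0 = 7 m/s, a = 4 m/s^2, t = 9 s
Using s = v0*t + (1/2)*a*t^2
s = 7*9 + (1/2)*4*9^2
s = 63 + (1/2)*324
s = 63 + 162
s = 225

225 m


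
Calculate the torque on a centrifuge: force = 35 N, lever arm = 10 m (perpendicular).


Given: F = 35 N, r = 10 m, angle = 90 deg (perpendicular)
Using tau = F * r * sin(90)
sin(90) = 1
tau = 35 * 10 * 1
tau = 350 Nm

350 Nm


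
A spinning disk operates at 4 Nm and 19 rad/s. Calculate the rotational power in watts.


Given: tau = 4 Nm, omega = 19 rad/s
Using P = tau * omega
P = 4 * 19
P = 76 W

76 W


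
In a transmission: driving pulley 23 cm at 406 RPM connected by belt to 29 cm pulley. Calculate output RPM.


Given: D1 = 23 cm, w1 = 406 RPM, D2 = 29 cm
Using D1*w1 = D2*w2
w2 = D1*w1 / D2
w2 = 23*406 / 29
w2 = 9338 / 29
w2 = 322 RPM

322 RPM


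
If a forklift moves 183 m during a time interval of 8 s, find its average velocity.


Given: distance d = 183 m, time t = 8 s
Using v = d / t
v = 183 / 8
v = 183/8 m/s

183/8 m/s


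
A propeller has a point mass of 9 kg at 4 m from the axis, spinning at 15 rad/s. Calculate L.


Given: m = 9 kg, r = 4 m, omega = 15 rad/s
For a point mass: I = m*r^2
I = 9*4^2 = 9*16 = 144
L = I*omega = 144*15
L = 2160 kg*m^2/s

2160 kg*m^2/s


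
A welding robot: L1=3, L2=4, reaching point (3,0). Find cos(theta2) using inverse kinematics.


Given: L1 = 3, L2 = 4, target (x, y) = (3, 0)
Using cos(theta2) = (x^2 + y^2 - L1^2 - L2^2) / (2*L1*L2)
x^2 + y^2 = 3^2 + 0 = 9
L1^2 + L2^2 = 9 + 16 = 25
Numerator = 9 - 25 = -16
Denominator = 2*3*4 = 24
cos(theta2) = -16/24 = -2/3

-2/3


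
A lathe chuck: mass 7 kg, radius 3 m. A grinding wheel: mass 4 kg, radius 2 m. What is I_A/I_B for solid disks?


Given: M1=7 kg, R1=3 m, M2=4 kg, R2=2 m
For a disk: I = (1/2)*M*R^2, so I_A/I_B = (M1*R1^2)/(M2*R2^2)
M1*R1^2 = 7*9 = 63
M2*R2^2 = 4*4 = 16
I_A/I_B = 63/16 = 63/16

63/16


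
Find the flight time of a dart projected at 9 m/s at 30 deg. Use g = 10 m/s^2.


Given: v0 = 9 m/s, theta = 30 deg, g = 10 m/s^2
sin(30) = 1/2
Using T = 2*v0*sin(theta) / g
T = 2*9*1/2 / 10
T = 9 / 10
T = 9/10 s

9/10 s


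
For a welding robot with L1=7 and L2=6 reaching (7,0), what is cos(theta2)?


Given: L1 = 7, L2 = 6, target (x, y) = (7, 0)
Using cos(theta2) = (x^2 + y^2 - L1^2 - L2^2) / (2*L1*L2)
x^2 + y^2 = 7^2 + 0 = 49
L1^2 + L2^2 = 49 + 36 = 85
Numerator = 49 - 85 = -36
Denominator = 2*7*6 = 84
cos(theta2) = -36/84 = -3/7

-3/7


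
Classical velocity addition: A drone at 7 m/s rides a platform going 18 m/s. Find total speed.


Given: object velocity = 7 m/s, platform velocity = 18 m/s (same direction)
Using classical velocity addition: v_total = v_object + v_platform
v_total = 7 + 18
v_total = 25 m/s

25 m/s


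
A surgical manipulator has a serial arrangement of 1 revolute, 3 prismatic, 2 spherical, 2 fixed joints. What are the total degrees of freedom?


Given: serial robot with 1 revolute, 3 prismatic, 2 spherical, 2 fixed joints
DOF contribution per joint type: revolute=1, prismatic=1, spherical=3, fixed=0
DOF = 1*1 + 3*1 + 2*3 + 2*0
DOF = 10

10


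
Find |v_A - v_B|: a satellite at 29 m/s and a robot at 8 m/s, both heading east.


Given: v_A = 29 m/s east, v_B = 8 m/s east
Both move in the same direction; relative speed = |v_A - v_B|
|29 - 8| = |21|
= 21 m/s

21 m/s


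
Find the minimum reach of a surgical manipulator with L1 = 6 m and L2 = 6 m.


Given: L1 = 6 m, L2 = 6 m
For a 2-link planar arm, min reach = |L1 - L2| (second link folded back)
Min reach = |6 - 6|
Min reach = 0 m

0 m


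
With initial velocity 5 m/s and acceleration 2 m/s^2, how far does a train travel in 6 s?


Given: v0 = 5 m/s, a = 2 m/s^2, t = 6 s
Using s = v0*t + (1/2)*a*t^2
s = 5*6 + (1/2)*2*6^2
s = 30 + (1/2)*72
s = 30 + 36
s = 66

66 m


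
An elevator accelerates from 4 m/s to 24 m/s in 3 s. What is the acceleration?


Given: initial velocity v0 = 4 m/s, final velocity v = 24 m/s, time t = 3 s
Using a = (v - v0) / t
a = (24 - 4) / 3
a = 20 / 3
a = 20/3 m/s^2

20/3 m/s^2


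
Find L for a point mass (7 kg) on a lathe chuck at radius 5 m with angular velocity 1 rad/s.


Given: m = 7 kg, r = 5 m, omega = 1 rad/s
For a point mass: I = m*r^2
I = 7*5^2 = 7*25 = 175
L = I*omega = 175*1
L = 175 kg*m^2/s

175 kg*m^2/s


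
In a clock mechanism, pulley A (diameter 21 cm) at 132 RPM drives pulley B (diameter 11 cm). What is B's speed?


Given: D1 = 21 cm, w1 = 132 RPM, D2 = 11 cm
Using D1*w1 = D2*w2
w2 = D1*w1 / D2
w2 = 21*132 / 11
w2 = 2772 / 11
w2 = 252 RPM

252 RPM


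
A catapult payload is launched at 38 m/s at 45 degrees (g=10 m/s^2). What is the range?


Given: v0 = 38 m/s, theta = 45 deg, g = 10 m/s^2
sin(2*45) = sin(90) = 1
Using R = v0^2 * sin(2*theta) / g
R = 38^2 * 1 / 10
R = 1444 / 10
R = 722/5 m

722/5 m


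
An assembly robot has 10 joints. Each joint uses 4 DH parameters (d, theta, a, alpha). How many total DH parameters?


Given: 10 joints, 4 DH parameters per joint (d, theta, a, alpha)
Total DH parameters = number_of_joints * 4
Total = 10 * 4
Total = 40

40


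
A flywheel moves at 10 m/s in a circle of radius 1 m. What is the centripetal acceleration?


Given: v = 10 m/s, r = 1 m
Using a_c = v^2 / r
a_c = 10^2 / 1
a_c = 100 / 1
a_c = 100 m/s^2

100 m/s^2


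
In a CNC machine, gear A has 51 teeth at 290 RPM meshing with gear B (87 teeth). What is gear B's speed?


Given: N1 = 51 teeth, w1 = 290 RPM, N2 = 87 teeth
Using N1*w1 = N2*w2
w2 = N1*w1 / N2
w2 = 51*290 / 87
w2 = 14790 / 87
w2 = 170 RPM

170 RPM


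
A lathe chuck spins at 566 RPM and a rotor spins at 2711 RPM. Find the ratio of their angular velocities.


Given: RPM_A = 566, RPM_B = 2711
omega = 2*pi*RPM/60, so omega_A/omega_B = RPM_A / RPM_B
omega_A/omega_B = 566 / 2711
omega_A/omega_B = 566/2711

566/2711


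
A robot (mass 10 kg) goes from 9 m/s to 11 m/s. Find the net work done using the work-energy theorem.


Given: m = 10 kg, v0 = 9 m/s, v = 11 m/s
Using W = (1/2)*m*(v^2 - v0^2)
v^2 = 11^2 = 121
v0^2 = 9^2 = 81
v^2 - v0^2 = 121 - 81 = 40
W = (1/2)*10*40 = 200 J

200 J


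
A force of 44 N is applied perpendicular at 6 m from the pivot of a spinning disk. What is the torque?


Given: F = 44 N, r = 6 m, angle = 90 deg (perpendicular)
Using tau = F * r * sin(90)
sin(90) = 1
tau = 44 * 6 * 1
tau = 264 Nm

264 Nm


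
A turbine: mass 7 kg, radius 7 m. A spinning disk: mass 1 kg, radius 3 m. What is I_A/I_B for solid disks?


Given: M1=7 kg, R1=7 m, M2=1 kg, R2=3 m
For a disk: I = (1/2)*M*R^2, so I_A/I_B = (M1*R1^2)/(M2*R2^2)
M1*R1^2 = 7*49 = 343
M2*R2^2 = 1*9 = 9
I_A/I_B = 343/9 = 343/9

343/9


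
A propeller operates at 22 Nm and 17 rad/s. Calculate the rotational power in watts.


Given: tau = 22 Nm, omega = 17 rad/s
Using P = tau * omega
P = 22 * 17
P = 374 W

374 W


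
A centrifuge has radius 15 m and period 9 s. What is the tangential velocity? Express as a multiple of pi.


Given: radius r = 15 m, period T = 9 s
Using v = 2*pi*r / T
v = 2*pi*15 / 9
v = 30*pi / 9
v = 10/3*pi m/s

10/3*pi m/s


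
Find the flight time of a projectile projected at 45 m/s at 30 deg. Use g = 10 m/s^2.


Given: v0 = 45 m/s, theta = 30 deg, g = 10 m/s^2
sin(30) = 1/2
Using T = 2*v0*sin(theta) / g
T = 2*45*1/2 / 10
T = 45 / 10
T = 9/2 s

9/2 s


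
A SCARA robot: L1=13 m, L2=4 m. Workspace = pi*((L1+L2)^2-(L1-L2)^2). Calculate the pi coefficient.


Given: L1 = 13, L2 = 4
(L1+L2)^2 = (17)^2 = 289
(L1-L2)^2 = (9)^2 = 81
Difference = 289 - 81 = 208
This equals 4*L1*L2 = 4*13*4 = 208
Workspace area = 208*pi

208


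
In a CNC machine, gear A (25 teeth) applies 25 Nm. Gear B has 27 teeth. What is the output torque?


Given: N1 = 25, N2 = 27, T1 = 25 Nm
Using T2/T1 = N2/N1
T2 = T1 * N2 / N1
T2 = 25 * 27 / 25
T2 = 675 / 25
T2 = 27 Nm

27 Nm


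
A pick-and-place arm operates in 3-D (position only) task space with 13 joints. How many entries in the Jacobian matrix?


Given: task space dimension = 3, joints = 13
Jacobian is a 3 x 13 matrix
Total entries = rows * columns
Total = 3 * 13
Total = 39

39


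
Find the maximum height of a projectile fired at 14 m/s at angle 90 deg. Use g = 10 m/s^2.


Given: v0 = 14 m/s, theta = 90 deg, g = 10 m/s^2
sin^2(90) = 1
Using H = v0^2 * sin^2(theta) / (2*g)
H = 14^2 * 1 / (2*10)
H = 196 * 1 / 20
H = 196 / 20
H = 49/5 m

49/5 m


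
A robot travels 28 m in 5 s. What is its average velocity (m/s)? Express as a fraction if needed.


Given: distance d = 28 m, time t = 5 s
Using v = d / t
v = 28 / 5
v = 28/5 m/s

28/5 m/s


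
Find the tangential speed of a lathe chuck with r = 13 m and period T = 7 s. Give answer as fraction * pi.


Given: radius r = 13 m, period T = 7 s
Using v = 2*pi*r / T
v = 2*pi*13 / 7
v = 26*pi / 7
v = 26/7*pi m/s

26/7*pi m/s


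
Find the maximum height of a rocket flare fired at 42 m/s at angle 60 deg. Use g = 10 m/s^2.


Given: v0 = 42 m/s, theta = 60 deg, g = 10 m/s^2
sin^2(60) = 3/4
Using H = v0^2 * sin^2(theta) / (2*g)
H = 42^2 * 3/4 / (2*10)
H = 1764 * 3/4 / 20
H = 1323 / 20
H = 1323/20 m

1323/20 m


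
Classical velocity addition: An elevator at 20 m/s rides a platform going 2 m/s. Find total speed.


Given: object velocity = 20 m/s, platform velocity = 2 m/s (same direction)
Using classical velocity addition: v_total = v_object + v_platform
v_total = 20 + 2
v_total = 22 m/s

22 m/s


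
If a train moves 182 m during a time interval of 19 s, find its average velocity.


Given: distance d = 182 m, time t = 19 s
Using v = d / t
v = 182 / 19
v = 182/19 m/s

182/19 m/s


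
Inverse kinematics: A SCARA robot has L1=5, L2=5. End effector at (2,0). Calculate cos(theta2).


Given: L1 = 5, L2 = 5, target (x, y) = (2, 0)
Using cos(theta2) = (x^2 + y^2 - L1^2 - L2^2) / (2*L1*L2)
x^2 + y^2 = 2^2 + 0 = 4
L1^2 + L2^2 = 25 + 25 = 50
Numerator = 4 - 50 = -46
Denominator = 2*5*5 = 50
cos(theta2) = -46/50 = -23/25

-23/25


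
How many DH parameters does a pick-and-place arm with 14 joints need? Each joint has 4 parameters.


Given: 14 joints, 4 DH parameters per joint (d, theta, a, alpha)
Total DH parameters = number_of_joints * 4
Total = 14 * 4
Total = 56

56


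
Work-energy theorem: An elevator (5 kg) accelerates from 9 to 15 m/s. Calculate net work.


Given: m = 5 kg, v0 = 9 m/s, v = 15 m/s
Using W = (1/2)*m*(v^2 - v0^2)
v^2 = 15^2 = 225
v0^2 = 9^2 = 81
v^2 - v0^2 = 225 - 81 = 144
W = (1/2)*5*144 = 360 J

360 J


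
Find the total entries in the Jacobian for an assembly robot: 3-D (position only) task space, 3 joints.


Given: task space dimension = 3, joints = 3
Jacobian is a 3 x 3 matrix
Total entries = rows * columns
Total = 3 * 3
Total = 9

9


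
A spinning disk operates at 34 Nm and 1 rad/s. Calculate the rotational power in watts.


Given: tau = 34 Nm, omega = 1 rad/s
Using P = tau * omega
P = 34 * 1
P = 34 W

34 W


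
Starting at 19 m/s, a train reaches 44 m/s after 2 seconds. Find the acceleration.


Given: initial velocity v0 = 19 m/s, final velocity v = 44 m/s, time t = 2 s
Using a = (v - v0) / t
a = (44 - 19) / 2
a = 25 / 2
a = 25/2 m/s^2

25/2 m/s^2


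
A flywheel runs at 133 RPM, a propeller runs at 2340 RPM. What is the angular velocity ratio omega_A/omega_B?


Given: RPM_A = 133, RPM_B = 2340
omega = 2*pi*RPM/60, so omega_A/omega_B = RPM_A / RPM_B
omega_A/omega_B = 133 / 2340
omega_A/omega_B = 133/2340

133/2340


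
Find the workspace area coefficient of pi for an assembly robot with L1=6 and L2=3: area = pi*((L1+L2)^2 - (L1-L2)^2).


Given: L1 = 6, L2 = 3
(L1+L2)^2 = (9)^2 = 81
(L1-L2)^2 = (3)^2 = 9
Difference = 81 - 9 = 72
This equals 4*L1*L2 = 4*6*3 = 72
Workspace area = 72*pi

72


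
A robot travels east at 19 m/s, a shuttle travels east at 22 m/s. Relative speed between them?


Given: v_A = 19 m/s east, v_B = 22 m/s east
Both move in the same direction; relative speed = |v_A - v_B|
|19 - 22| = |-3|
= 3 m/s

3 m/s


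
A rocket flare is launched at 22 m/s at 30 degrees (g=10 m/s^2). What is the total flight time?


Given: v0 = 22 m/s, theta = 30 deg, g = 10 m/s^2
sin(30) = 1/2
Using T = 2*v0*sin(theta) / g
T = 2*22*1/2 / 10
T = 22 / 10
T = 11/5 s

11/5 s


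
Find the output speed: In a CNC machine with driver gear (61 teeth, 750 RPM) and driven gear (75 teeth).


Given: N1 = 61 teeth, w1 = 750 RPM, N2 = 75 teeth
Using N1*w1 = N2*w2
w2 = N1*w1 / N2
w2 = 61*750 / 75
w2 = 45750 / 75
w2 = 610 RPM

610 RPM


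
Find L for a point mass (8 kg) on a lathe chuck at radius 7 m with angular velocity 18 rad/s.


Given: m = 8 kg, r = 7 m, omega = 18 rad/s
For a point mass: I = m*r^2
I = 8*7^2 = 8*49 = 392
L = I*omega = 392*18
L = 7056 kg*m^2/s

7056 kg*m^2/s


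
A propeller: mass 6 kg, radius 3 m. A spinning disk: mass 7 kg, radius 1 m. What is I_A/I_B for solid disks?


Given: M1=6 kg, R1=3 m, M2=7 kg, R2=1 m
For a disk: I = (1/2)*M*R^2, so I_A/I_B = (M1*R1^2)/(M2*R2^2)
M1*R1^2 = 6*9 = 54
M2*R2^2 = 7*1 = 7
I_A/I_B = 54/7 = 54/7

54/7


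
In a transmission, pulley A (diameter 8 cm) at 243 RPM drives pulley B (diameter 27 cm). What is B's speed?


Given: D1 = 8 cm, w1 = 243 RPM, D2 = 27 cm
Using D1*w1 = D2*w2
w2 = D1*w1 / D2
w2 = 8*243 / 27
w2 = 1944 / 27
w2 = 72 RPM

72 RPM


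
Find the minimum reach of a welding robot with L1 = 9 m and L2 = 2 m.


Given: L1 = 9 m, L2 = 2 m
For a 2-link planar arm, min reach = |L1 - L2| (second link folded back)
Min reach = |9 - 2|
Min reach = 7 m

7 m


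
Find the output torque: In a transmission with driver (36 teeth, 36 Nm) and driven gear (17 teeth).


Given: N1 = 36, N2 = 17, T1 = 36 Nm
Using T2/T1 = N2/N1
T2 = T1 * N2 / N1
T2 = 36 * 17 / 36
T2 = 612 / 36
T2 = 17 Nm

17 Nm


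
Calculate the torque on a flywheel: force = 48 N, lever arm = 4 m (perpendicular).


Given: F = 48 N, r = 4 m, angle = 90 deg (perpendicular)
Using tau = F * r * sin(90)
sin(90) = 1
tau = 48 * 4 * 1
tau = 192 Nm

192 Nm


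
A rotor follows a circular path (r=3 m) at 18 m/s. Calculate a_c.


Given: v = 18 m/s, r = 3 m
Using a_c = v^2 / r
a_c = 18^2 / 3
a_c = 324 / 3
a_c = 108 m/s^2

108 m/s^2


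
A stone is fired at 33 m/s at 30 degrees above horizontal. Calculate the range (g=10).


Given: v0 = 33 m/s, theta = 30 deg, g = 10 m/s^2
sin(2*30) = sin(60) = sqrt(3)/2
Using R = v0^2 * sin(2*theta) / g
R = 33^2 * (sqrt(3)/2) / 10
R = 1089 * sqrt(3) / 20
R = 1089/20*sqrt(3) m

1089/20*sqrt(3) m


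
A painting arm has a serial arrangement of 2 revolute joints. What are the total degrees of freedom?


Given: serial robot with 2 revolute joints
DOF contribution per joint type: revolute=1, prismatic=1, spherical=3, fixed=0
DOF = 2*1
DOF = 2

2


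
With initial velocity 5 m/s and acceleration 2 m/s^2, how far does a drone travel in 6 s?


Given: v0 = 5 m/s, a = 2 m/s^2, t = 6 s
Using s = v0*t + (1/2)*a*t^2
s = 5*6 + (1/2)*2*6^2
s = 30 + (1/2)*72
s = 30 + 36
s = 66

66 m


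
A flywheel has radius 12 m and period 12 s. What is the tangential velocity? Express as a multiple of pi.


Given: radius r = 12 m, period T = 12 s
Using v = 2*pi*r / T
v = 2*pi*12 / 12
v = 24*pi / 12
v = 2*pi m/s

2*pi m/s


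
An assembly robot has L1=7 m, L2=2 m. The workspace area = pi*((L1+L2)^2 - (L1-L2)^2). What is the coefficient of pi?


Given: L1 = 7, L2 = 2
(L1+L2)^2 = (9)^2 = 81
(L1-L2)^2 = (5)^2 = 25
Difference = 81 - 25 = 56
This equals 4*L1*L2 = 4*7*2 = 56
Workspace area = 56*pi

56


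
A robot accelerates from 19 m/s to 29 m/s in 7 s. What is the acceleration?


Given: initial velocity v0 = 19 m/s, final velocity v = 29 m/s, time t = 7 s
Using a = (v - v0) / t
a = (29 - 19) / 7
a = 10 / 7
a = 10/7 m/s^2

10/7 m/s^2


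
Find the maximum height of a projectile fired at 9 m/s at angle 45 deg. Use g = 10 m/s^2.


Given: v0 = 9 m/s, theta = 45 deg, g = 10 m/s^2
sin^2(45) = 1/2
Using H = v0^2 * sin^2(theta) / (2*g)
H = 9^2 * 1/2 / (2*10)
H = 81 * 1/2 / 20
H = 81/2 / 20
H = 81/40 m

81/40 m


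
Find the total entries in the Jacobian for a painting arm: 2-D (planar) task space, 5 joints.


Given: task space dimension = 2, joints = 5
Jacobian is a 2 x 5 matrix
Total entries = rows * columns
Total = 2 * 5
Total = 10

10


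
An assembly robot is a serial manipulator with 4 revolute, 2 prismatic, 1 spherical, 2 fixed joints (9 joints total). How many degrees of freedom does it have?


Given: serial robot with 4 revolute, 2 prismatic, 1 spherical, 2 fixed joints
DOF contribution per joint type: revolute=1, prismatic=1, spherical=3, fixed=0
DOF = 4*1 + 2*1 + 1*3 + 2*0
DOF = 9

9


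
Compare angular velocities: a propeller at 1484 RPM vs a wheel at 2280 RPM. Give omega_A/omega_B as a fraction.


Given: RPM_A = 1484, RPM_B = 2280
omega = 2*pi*RPM/60, so omega_A/omega_B = RPM_A / RPM_B
omega_A/omega_B = 1484 / 2280
omega_A/omega_B = 371/570

371/570


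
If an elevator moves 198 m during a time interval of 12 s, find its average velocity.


Given: distance d = 198 m, time t = 12 s
Using v = d / t
v = 198 / 12
v = 33/2 m/s

33/2 m/s


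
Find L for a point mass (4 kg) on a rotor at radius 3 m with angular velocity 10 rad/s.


Given: m = 4 kg, r = 3 m, omega = 10 rad/s
For a point mass: I = m*r^2
I = 4*3^2 = 4*9 = 36
L = I*omega = 36*10
L = 360 kg*m^2/s

360 kg*m^2/s


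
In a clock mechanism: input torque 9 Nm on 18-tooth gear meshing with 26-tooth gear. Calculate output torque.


Given: N1 = 18, N2 = 26, T1 = 9 Nm
Using T2/T1 = N2/N1
T2 = T1 * N2 / N1
T2 = 9 * 26 / 18
T2 = 234 / 18
T2 = 13 Nm

13 Nm


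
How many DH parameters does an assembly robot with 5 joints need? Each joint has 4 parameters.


Given: 5 joints, 4 DH parameters per joint (d, theta, a, alpha)
Total DH parameters = number_of_joints * 4
Total = 5 * 4
Total = 20

20


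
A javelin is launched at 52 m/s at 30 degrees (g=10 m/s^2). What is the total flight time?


Given: v0 = 52 m/s, theta = 30 deg, g = 10 m/s^2
sin(30) = 1/2
Using T = 2*v0*sin(theta) / g
T = 2*52*1/2 / 10
T = 52 / 10
T = 26/5 s

26/5 s


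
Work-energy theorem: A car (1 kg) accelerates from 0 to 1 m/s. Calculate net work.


Given: m = 1 kg, v0 = 0 m/s, v = 1 m/s
Using W = (1/2)*m*(v^2 - v0^2)
v^2 = 1^2 = 1
v0^2 = 0^2 = 0
v^2 - v0^2 = 1 - 0 = 1
W = (1/2)*1*1 = 1/2 J

1/2 J


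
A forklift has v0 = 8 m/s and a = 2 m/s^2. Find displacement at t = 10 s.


Given: v0 = 8 m/s, a = 2 m/s^2, t = 10 s
Using s = v0*t + (1/2)*a*t^2
s = 8*10 + (1/2)*2*10^2
s = 80 + (1/2)*200
s = 80 + 100
s = 180

180 m


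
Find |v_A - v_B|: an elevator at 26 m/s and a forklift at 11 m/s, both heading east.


Given: v_A = 26 m/s east, v_B = 11 m/s east
Both move in the same direction; relative speed = |v_A - v_B|
|26 - 11| = |15|
= 15 m/s

15 m/s


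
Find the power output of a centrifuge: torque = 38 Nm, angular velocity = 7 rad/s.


Given: tau = 38 Nm, omega = 7 rad/s
Using P = tau * omega
P = 38 * 7
P = 266 W

266 W


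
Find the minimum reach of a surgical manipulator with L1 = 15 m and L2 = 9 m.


Given: L1 = 15 m, L2 = 9 m
For a 2-link planar arm, min reach = |L1 - L2| (second link folded back)
Min reach = |15 - 9|
Min reach = 6 m

6 m


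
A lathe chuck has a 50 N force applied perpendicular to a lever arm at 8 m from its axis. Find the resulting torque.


Given: F = 50 N, r = 8 m, angle = 90 deg (perpendicular)
Using tau = F * r * sin(90)
sin(90) = 1
tau = 50 * 8 * 1
tau = 400 Nm

400 Nm


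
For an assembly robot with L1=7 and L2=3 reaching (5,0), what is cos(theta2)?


Given: L1 = 7, L2 = 3, target (x, y) = (5, 0)
Using cos(theta2) = (x^2 + y^2 - L1^2 - L2^2) / (2*L1*L2)
x^2 + y^2 = 5^2 + 0 = 25
L1^2 + L2^2 = 49 + 9 = 58
Numerator = 25 - 58 = -33
Denominator = 2*7*3 = 42
cos(theta2) = -33/42 = -11/14

-11/14


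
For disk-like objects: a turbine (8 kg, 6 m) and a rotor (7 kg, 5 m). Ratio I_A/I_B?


Given: M1=8 kg, R1=6 m, M2=7 kg, R2=5 m
For a disk: I = (1/2)*M*R^2, so I_A/I_B = (M1*R1^2)/(M2*R2^2)
M1*R1^2 = 8*36 = 288
M2*R2^2 = 7*25 = 175
I_A/I_B = 288/175 = 288/175

288/175


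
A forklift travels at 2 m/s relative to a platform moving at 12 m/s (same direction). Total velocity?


Given: object velocity = 2 m/s, platform velocity = 12 m/s (same direction)
Using classical velocity addition: v_total = v_object + v_platform
v_total = 2 + 12
v_total = 14 m/s

14 m/s


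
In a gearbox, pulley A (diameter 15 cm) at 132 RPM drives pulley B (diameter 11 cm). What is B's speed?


Given: D1 = 15 cm, w1 = 132 RPM, D2 = 11 cm
Using D1*w1 = D2*w2
w2 = D1*w1 / D2
w2 = 15*132 / 11
w2 = 1980 / 11
w2 = 180 RPM

180 RPM


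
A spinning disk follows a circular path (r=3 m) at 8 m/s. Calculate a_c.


Given: v = 8 m/s, r = 3 m
Using a_c = v^2 / r
a_c = 8^2 / 3
a_c = 64 / 3
a_c = 64/3 m/s^2

64/3 m/s^2


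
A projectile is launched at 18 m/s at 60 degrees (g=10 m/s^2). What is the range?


Given: v0 = 18 m/s, theta = 60 deg, g = 10 m/s^2
sin(2*60) = sin(120) = sqrt(3)/2
Using R = v0^2 * sin(2*theta) / g
R = 18^2 * (sqrt(3)/2) / 10
R = 324 * sqrt(3) / 20
R = 81/5*sqrt(3) m

81/5*sqrt(3) m


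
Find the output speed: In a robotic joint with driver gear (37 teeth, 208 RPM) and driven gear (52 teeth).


Given: N1 = 37 teeth, w1 = 208 RPM, N2 = 52 teeth
Using N1*w1 = N2*w2
w2 = N1*w1 / N2
w2 = 37*208 / 52
w2 = 7696 / 52
w2 = 148 RPM

148 RPM


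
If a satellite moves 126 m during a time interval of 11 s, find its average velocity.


Given: distance d = 126 m, time t = 11 s
Using v = d / t
v = 126 / 11
v = 126/11 m/s

126/11 m/s


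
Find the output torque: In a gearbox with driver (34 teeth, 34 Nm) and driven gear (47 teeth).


Given: N1 = 34, N2 = 47, T1 = 34 Nm
Using T2/T1 = N2/N1
T2 = T1 * N2 / N1
T2 = 34 * 47 / 34
T2 = 1598 / 34
T2 = 47 Nm

47 Nm


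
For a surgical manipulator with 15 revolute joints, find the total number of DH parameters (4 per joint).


Given: 15 joints, 4 DH parameters per joint (d, theta, a, alpha)
Total DH parameters = number_of_joints * 4
Total = 15 * 4
Total = 60

60


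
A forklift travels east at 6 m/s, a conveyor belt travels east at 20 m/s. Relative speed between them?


Given: v_A = 6 m/s east, v_B = 20 m/s east
Both move in the same direction; relative speed = |v_A - v_B|
|6 - 20| = |-14|
= 14 m/s

14 m/s


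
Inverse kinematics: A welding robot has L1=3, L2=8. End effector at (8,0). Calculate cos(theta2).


Given: L1 = 3, L2 = 8, target (x, y) = (8, 0)
Using cos(theta2) = (x^2 + y^2 - L1^2 - L2^2) / (2*L1*L2)
x^2 + y^2 = 8^2 + 0 = 64
L1^2 + L2^2 = 9 + 64 = 73
Numerator = 64 - 73 = -9
Denominator = 2*3*8 = 48
cos(theta2) = -9/48 = -3/16

-3/16


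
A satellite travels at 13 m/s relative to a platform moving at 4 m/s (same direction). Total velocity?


Given: object velocity = 13 m/s, platform velocity = 4 m/s (same direction)
Using classical velocity addition: v_total = v_object + v_platform
v_total = 13 + 4
v_total = 17 m/s

17 m/s
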